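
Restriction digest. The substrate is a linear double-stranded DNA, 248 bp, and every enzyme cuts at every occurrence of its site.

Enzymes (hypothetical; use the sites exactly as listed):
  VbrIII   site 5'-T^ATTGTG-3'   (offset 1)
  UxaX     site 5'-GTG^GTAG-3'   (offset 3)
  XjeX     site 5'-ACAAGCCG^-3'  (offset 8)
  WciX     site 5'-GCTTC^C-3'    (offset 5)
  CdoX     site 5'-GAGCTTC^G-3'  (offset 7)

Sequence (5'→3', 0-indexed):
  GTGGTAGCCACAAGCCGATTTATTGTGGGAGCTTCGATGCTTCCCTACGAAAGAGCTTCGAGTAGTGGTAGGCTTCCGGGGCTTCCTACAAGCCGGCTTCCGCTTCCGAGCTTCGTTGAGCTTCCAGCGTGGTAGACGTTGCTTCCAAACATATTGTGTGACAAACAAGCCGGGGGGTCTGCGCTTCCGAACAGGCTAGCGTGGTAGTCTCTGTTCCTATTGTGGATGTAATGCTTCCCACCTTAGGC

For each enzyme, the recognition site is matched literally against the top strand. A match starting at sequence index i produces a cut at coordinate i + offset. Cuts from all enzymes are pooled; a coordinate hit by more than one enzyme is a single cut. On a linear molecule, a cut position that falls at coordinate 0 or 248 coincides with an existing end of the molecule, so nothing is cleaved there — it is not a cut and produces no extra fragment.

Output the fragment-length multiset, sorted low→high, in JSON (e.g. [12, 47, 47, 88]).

[3,4,5,6,7,7,8,8,8,9,9,10,10,11,14,14,14,15,15,16,16,19,20]

Per-enzyme occurrences:
  VbrIII TATTGTG/1: at [20, 151, 217] ⇒ [21, 152, 218]
  UxaX GTGGTAG/3: at [0, 64, 128, 200] ⇒ [3, 67, 131, 203]
  XjeX ACAAGCCG/8: at [9, 87, 164] ⇒ [17, 95, 172]
  WciX GCTTCC/5: at [38, 71, 80, 95, 101, 119, 140, 182, 232] ⇒ [43, 76, 85, 100, 106, 124, 145, 187, 237]
  CdoX GAGCTTCG/7: at [28, 52, 107] ⇒ [35, 59, 114]

All cut coordinates (distinct, sorted): [3, 17, 21, 35, 43, 59, 67, 76, 85, 95, 100, 106, 114, 124, 131, 145, 152, 172, 187, 203, 218, 237]

Fragment lengths:
  [0,3): 3 bp
  [3,17): 14 bp
  [17,21): 4 bp
  [21,35): 14 bp
  [35,43): 8 bp
  [43,59): 16 bp
  [59,67): 8 bp
  [67,76): 9 bp
  [76,85): 9 bp
  [85,95): 10 bp
  [95,100): 5 bp
  [100,106): 6 bp
  [106,114): 8 bp
  [114,124): 10 bp
  [124,131): 7 bp
  [131,145): 14 bp
  [145,152): 7 bp
  [152,172): 20 bp
  [172,187): 15 bp
  [187,203): 16 bp
  [203,218): 15 bp
  [218,237): 19 bp
  [237,248): 11 bp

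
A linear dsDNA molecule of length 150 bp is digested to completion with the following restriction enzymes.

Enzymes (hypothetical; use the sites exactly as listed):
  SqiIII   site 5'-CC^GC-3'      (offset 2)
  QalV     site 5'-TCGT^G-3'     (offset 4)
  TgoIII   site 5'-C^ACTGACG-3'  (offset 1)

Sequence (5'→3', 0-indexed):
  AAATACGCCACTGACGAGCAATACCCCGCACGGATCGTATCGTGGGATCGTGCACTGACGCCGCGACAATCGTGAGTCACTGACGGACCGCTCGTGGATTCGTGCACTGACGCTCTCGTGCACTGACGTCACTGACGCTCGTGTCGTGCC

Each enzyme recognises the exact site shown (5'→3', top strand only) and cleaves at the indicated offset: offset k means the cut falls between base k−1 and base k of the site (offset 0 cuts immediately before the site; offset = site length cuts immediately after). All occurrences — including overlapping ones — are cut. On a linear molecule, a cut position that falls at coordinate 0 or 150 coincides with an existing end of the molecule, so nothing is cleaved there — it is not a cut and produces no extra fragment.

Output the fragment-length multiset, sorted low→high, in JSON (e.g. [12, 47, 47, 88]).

[2,2,2,3,5,5,6,8,8,9,9,9,11,11,12,14,16,18]

Per-enzyme occurrences:
  SqiIII CCGC/2: at [25, 60, 87] ⇒ [27, 62, 89]
  QalV TCGTG/4: at [39, 47, 69, 91, 99, 115, 138, 143] ⇒ [43, 51, 73, 95, 103, 119, 142, 147]
  TgoIII CACTGACG/1: at [8, 52, 77, 104, 120, 129] ⇒ [9, 53, 78, 105, 121, 130]

All cut coordinates (distinct, sorted): [9, 27, 43, 51, 53, 62, 73, 78, 89, 95, 103, 105, 119, 121, 130, 142, 147]

Fragment lengths:
  [0,9): 9 bp
  [9,27): 18 bp
  [27,43): 16 bp
  [43,51): 8 bp
  [51,53): 2 bp
  [53,62): 9 bp
  [62,73): 11 bp
  [73,78): 5 bp
  [78,89): 11 bp
  [89,95): 6 bp
  [95,103): 8 bp
  [103,105): 2 bp
  [105,119): 14 bp
  [119,121): 2 bp
  [121,130): 9 bp
  [130,142): 12 bp
  [142,147): 5 bp
  [147,150): 3 bp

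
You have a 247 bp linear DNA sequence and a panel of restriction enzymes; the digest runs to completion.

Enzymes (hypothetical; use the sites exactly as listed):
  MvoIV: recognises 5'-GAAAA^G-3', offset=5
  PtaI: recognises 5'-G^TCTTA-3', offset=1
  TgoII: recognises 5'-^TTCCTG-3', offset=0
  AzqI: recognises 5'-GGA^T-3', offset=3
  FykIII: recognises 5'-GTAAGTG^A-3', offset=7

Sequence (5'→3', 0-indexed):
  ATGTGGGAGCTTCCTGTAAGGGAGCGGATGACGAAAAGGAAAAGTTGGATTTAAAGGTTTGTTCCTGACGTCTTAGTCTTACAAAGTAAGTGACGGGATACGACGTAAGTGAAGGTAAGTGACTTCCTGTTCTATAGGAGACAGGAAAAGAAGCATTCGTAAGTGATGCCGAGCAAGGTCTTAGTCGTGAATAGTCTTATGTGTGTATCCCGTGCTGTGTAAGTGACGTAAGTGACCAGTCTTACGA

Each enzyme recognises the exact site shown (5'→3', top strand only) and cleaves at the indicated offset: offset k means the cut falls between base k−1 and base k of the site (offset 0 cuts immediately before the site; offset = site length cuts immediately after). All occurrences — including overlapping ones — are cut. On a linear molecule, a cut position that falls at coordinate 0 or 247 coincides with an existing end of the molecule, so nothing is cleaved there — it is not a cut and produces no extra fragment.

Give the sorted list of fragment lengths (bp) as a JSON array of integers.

Scan for sites:
  MvoIV (GAAAAG, off=5): starts [32, 38, 144] → cuts [37, 43, 149]
  PtaI (GTCTTA, off=1): starts [69, 75, 177, 193, 238] → cuts [70, 76, 178, 194, 239]
  TgoII (TTCCTG, off=0): starts [10, 61, 123] → cuts [10, 61, 123]
  AzqI (GGAT, off=3): starts [25, 46, 95] → cuts [28, 49, 98]
  FykIII (GTAAGTGA, off=7): starts [85, 104, 114, 158, 218, 227] → cuts [92, 111, 121, 165, 225, 234]

All cut coordinates (distinct, sorted): [10, 28, 37, 43, 49, 61, 70, 76, 92, 98, 111, 121, 123, 149, 165, 178, 194, 225, 234, 239]

Fragments:
  [0,10): 10 bp
  [10,28): 18 bp
  [28,37): 9 bp
  [37,43): 6 bp
  [43,49): 6 bp
  [49,61): 12 bp
  [61,70): 9 bp
  [70,76): 6 bp
  [76,92): 16 bp
  [92,98): 6 bp
  [98,111): 13 bp
  [111,121): 10 bp
  [121,123): 2 bp
  [123,149): 26 bp
  [149,165): 16 bp
  [165,178): 13 bp
  [178,194): 16 bp
  [194,225): 31 bp
  [225,234): 9 bp
  [234,239): 5 bp
  [239,247): 8 bp

[2,5,6,6,6,6,8,9,9,9,10,10,12,13,13,16,16,16,18,26,31]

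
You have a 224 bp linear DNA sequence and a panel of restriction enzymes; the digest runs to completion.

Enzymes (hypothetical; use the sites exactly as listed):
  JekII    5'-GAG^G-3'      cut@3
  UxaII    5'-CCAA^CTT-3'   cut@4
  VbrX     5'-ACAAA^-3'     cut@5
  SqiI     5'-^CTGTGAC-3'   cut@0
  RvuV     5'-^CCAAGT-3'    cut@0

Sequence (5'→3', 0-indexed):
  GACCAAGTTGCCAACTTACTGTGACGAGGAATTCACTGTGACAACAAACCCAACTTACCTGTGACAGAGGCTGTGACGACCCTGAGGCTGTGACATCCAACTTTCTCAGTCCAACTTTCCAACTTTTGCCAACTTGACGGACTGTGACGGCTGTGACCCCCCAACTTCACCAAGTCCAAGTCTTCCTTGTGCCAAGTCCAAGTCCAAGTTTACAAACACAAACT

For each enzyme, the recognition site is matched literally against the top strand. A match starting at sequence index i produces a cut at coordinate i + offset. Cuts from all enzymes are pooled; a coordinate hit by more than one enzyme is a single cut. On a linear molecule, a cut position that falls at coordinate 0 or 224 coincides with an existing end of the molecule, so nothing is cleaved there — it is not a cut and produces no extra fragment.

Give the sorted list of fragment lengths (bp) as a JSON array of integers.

[1,1,2,2,4,5,5,5,6,6,6,6,7,8,9,9,10,10,11,12,13,13,13,14,14,16,16]

Per-enzyme occurrences:
  JekII GAGG/3: at [25, 66, 83] ⇒ [28, 69, 86]
  UxaII CCAACTT/4: at [10, 49, 96, 110, 118, 128, 160] ⇒ [14, 53, 100, 114, 122, 132, 164]
  VbrX ACAAA/5: at [43, 211, 217] ⇒ [48, 216, 222]
  SqiI CTGTGAC/0: at [18, 35, 58, 70, 87, 141, 150] ⇒ [18, 35, 58, 70, 87, 141, 150]
  RvuV CCAAGT/0: at [2, 169, 175, 191, 197, 203] ⇒ [2, 169, 175, 191, 197, 203]

Pooled cuts: [2, 14, 18, 28, 35, 48, 53, 58, 69, 70, 86, 87, 100, 114, 122, 132, 141, 150, 164, 169, 175, 191, 197, 203, 216, 222]

Fragment lengths:
  [0,2): 2 bp
  [2,14): 12 bp
  [14,18): 4 bp
  [18,28): 10 bp
  [28,35): 7 bp
  [35,48): 13 bp
  [48,53): 5 bp
  [53,58): 5 bp
  [58,69): 11 bp
  [69,70): 1 bp
  [70,86): 16 bp
  [86,87): 1 bp
  [87,100): 13 bp
  [100,114): 14 bp
  [114,122): 8 bp
  [122,132): 10 bp
  [132,141): 9 bp
  [141,150): 9 bp
  [150,164): 14 bp
  [164,169): 5 bp
  [169,175): 6 bp
  [175,191): 16 bp
  [191,197): 6 bp
  [197,203): 6 bp
  [203,216): 13 bp
  [216,222): 6 bp
  [222,224): 2 bp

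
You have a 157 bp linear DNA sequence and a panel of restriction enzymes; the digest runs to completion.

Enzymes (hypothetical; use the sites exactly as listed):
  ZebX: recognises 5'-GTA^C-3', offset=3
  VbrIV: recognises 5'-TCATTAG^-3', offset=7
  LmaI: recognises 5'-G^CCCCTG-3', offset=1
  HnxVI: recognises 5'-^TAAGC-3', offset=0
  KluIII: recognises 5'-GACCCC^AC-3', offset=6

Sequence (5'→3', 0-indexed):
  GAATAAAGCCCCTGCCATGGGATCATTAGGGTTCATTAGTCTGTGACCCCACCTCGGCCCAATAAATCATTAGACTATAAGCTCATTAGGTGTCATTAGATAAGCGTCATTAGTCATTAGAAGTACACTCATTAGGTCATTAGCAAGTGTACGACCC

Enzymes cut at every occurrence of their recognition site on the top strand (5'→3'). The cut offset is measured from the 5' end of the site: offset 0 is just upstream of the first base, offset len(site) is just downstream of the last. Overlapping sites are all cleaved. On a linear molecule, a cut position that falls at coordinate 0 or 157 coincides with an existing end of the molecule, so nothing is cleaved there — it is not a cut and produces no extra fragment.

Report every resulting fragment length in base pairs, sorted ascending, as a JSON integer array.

Scan for sites:
  ZebX (GTAC, off=3): starts [122, 148] → cuts [125, 151]
  VbrIV (TCATTAG, off=7): starts [22, 32, 66, 82, 92, 106, 113, 128, 136] → cuts [29, 39, 73, 89, 99, 113, 120, 135, 143]
  LmaI (GCCCCTG, off=1): starts [7] → cuts [8]
  HnxVI (TAAGC, off=0): starts [77, 100] → cuts [77, 100]
  KluIII (GACCCCAC, off=6): starts [44] → cuts [50]

All cut coordinates (distinct, sorted): [8, 29, 39, 50, 73, 77, 89, 99, 100, 113, 120, 125, 135, 143, 151]

Fragment lengths:
  [0,8): 8 bp
  [8,29): 21 bp
  [29,39): 10 bp
  [39,50): 11 bp
  [50,73): 23 bp
  [73,77): 4 bp
  [77,89): 12 bp
  [89,99): 10 bp
  [99,100): 1 bp
  [100,113): 13 bp
  [113,120): 7 bp
  [120,125): 5 bp
  [125,135): 10 bp
  [135,143): 8 bp
  [143,151): 8 bp
  [151,157): 6 bp

[1,4,5,6,7,8,8,8,10,10,10,11,12,13,21,23]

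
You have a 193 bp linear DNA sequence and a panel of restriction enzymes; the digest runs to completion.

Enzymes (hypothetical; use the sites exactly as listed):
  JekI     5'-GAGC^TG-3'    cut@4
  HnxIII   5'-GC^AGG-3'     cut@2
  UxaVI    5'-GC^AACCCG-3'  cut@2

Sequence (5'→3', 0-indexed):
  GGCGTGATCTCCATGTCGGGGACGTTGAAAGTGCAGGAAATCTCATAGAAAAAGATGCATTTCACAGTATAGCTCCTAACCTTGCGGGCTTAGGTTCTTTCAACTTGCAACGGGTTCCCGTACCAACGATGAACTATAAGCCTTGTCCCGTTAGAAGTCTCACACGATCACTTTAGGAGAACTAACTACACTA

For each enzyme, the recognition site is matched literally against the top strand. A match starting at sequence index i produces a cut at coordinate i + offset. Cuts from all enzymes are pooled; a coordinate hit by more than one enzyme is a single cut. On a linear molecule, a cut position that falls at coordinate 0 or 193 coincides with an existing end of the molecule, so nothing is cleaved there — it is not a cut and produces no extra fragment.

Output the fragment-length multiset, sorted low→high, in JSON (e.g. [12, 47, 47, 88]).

[34,159]

Scan for sites:
  JekI (GAGCTG, off=4): no sites
  HnxIII (GCAGG, off=2): starts [32] → cuts [34]
  UxaVI (GCAACCCG, off=2): no sites

Pooled cuts: [34]

Fragment lengths:
  [0,34): 34 bp
  [34,193): 159 bp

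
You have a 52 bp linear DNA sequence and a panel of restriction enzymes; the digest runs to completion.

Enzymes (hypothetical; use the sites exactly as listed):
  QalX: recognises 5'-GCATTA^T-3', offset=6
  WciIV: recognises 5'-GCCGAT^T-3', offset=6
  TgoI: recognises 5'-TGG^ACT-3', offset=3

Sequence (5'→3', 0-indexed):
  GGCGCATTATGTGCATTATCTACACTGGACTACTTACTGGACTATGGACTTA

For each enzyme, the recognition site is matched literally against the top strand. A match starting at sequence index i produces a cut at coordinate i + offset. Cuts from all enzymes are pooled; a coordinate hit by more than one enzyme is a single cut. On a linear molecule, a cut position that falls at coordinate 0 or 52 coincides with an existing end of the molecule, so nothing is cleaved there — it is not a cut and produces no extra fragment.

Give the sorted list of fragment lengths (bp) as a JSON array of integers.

Per-enzyme occurrences:
  QalX GCATTAT/6: at [3, 12] ⇒ [9, 18]
  WciIV (GCCGATT, off=6): no sites
  TgoI TGGACT/3: at [25, 37, 44] ⇒ [28, 40, 47]

Pooled cuts: [9, 18, 28, 40, 47]

Fragments:
  [0,9): 9 bp
  [9,18): 9 bp
  [18,28): 10 bp
  [28,40): 12 bp
  [40,47): 7 bp
  [47,52): 5 bp

[5,7,9,9,10,12]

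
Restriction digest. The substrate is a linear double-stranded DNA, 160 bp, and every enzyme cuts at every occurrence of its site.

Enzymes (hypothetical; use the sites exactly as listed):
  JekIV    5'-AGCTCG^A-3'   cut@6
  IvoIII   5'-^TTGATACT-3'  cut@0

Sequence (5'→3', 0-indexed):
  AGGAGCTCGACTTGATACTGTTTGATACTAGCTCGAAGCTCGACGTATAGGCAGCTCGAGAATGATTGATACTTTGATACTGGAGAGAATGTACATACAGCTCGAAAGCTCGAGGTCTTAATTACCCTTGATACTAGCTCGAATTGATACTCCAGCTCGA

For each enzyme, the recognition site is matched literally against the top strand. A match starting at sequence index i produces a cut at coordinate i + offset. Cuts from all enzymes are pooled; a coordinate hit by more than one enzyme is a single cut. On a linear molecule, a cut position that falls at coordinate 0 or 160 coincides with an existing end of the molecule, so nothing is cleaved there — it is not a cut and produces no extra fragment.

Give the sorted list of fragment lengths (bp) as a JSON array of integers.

[1,2,2,7,7,8,8,9,10,14,14,15,16,16,31]

Scan for sites:
  JekIV AGCTCGA/6: at [3, 29, 36, 52, 98, 106, 135, 153] ⇒ [9, 35, 42, 58, 104, 112, 141, 159]
  IvoIII TTGATACT/0: at [11, 21, 65, 73, 127, 143] ⇒ [11, 21, 65, 73, 127, 143]

Pooled cuts: [9, 11, 21, 35, 42, 58, 65, 73, 104, 112, 127, 141, 143, 159]

Fragment lengths:
  [0,9): 9 bp
  [9,11): 2 bp
  [11,21): 10 bp
  [21,35): 14 bp
  [35,42): 7 bp
  [42,58): 16 bp
  [58,65): 7 bp
  [65,73): 8 bp
  [73,104): 31 bp
  [104,112): 8 bp
  [112,127): 15 bp
  [127,141): 14 bp
  [141,143): 2 bp
  [143,159): 16 bp
  [159,160): 1 bp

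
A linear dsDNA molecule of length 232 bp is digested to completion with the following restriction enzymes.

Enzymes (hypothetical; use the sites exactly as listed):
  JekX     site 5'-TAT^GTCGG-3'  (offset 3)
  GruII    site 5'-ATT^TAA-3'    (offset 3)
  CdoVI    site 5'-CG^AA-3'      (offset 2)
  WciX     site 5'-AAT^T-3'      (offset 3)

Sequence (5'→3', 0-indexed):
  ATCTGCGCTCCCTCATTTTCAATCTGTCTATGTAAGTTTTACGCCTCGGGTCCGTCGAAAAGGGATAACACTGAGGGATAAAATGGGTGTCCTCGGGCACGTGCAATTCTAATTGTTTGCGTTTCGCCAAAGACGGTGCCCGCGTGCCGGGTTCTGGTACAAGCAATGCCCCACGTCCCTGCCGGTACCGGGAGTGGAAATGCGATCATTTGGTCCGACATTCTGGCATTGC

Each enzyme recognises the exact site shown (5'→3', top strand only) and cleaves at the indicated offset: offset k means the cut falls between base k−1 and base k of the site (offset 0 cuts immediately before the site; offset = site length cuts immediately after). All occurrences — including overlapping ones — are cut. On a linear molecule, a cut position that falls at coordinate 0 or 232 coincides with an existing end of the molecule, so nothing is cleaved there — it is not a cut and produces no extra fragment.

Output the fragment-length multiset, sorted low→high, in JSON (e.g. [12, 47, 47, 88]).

Per-enzyme occurrences:
  JekX (TATGTCGG, off=3): no sites
  GruII (ATTTAA, off=3): no sites
  CdoVI (CGAA, off=2): starts [55] → cuts [57]
  WciX (AATT, off=3): starts [104, 110] → cuts [107, 113]

All cut coordinates (distinct, sorted): [57, 107, 113]

Fragments:
  [0,57): 57 bp
  [57,107): 50 bp
  [107,113): 6 bp
  [113,232): 119 bp

[6,50,57,119]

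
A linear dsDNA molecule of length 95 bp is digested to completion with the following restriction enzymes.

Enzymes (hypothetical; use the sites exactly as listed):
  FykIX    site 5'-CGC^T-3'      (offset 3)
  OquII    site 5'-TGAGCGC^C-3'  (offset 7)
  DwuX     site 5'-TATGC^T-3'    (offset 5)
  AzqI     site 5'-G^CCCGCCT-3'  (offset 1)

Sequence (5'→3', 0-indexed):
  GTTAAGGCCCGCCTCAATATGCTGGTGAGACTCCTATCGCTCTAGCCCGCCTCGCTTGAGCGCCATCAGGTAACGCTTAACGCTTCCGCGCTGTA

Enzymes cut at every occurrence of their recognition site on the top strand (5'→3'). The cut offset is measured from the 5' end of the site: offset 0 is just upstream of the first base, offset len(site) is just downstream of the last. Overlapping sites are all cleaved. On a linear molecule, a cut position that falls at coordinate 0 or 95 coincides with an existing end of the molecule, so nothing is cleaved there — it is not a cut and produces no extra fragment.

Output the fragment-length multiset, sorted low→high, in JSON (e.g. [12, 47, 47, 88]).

[4,5,7,7,8,8,10,13,15,18]

Site scan:
  FykIX CGCT/3: at [37, 52, 73, 80, 88] ⇒ [40, 55, 76, 83, 91]
  OquII TGAGCGCC/7: at [56] ⇒ [63]
  DwuX TATGCT/5: at [17] ⇒ [22]
  AzqI GCCCGCCT/1: at [6, 44] ⇒ [7, 45]

All cut coordinates (distinct, sorted): [7, 22, 40, 45, 55, 63, 76, 83, 91]

Fragments:
  [0,7): 7 bp
  [7,22): 15 bp
  [22,40): 18 bp
  [40,45): 5 bp
  [45,55): 10 bp
  [55,63): 8 bp
  [63,76): 13 bp
  [76,83): 7 bp
  [83,91): 8 bp
  [91,95): 4 bp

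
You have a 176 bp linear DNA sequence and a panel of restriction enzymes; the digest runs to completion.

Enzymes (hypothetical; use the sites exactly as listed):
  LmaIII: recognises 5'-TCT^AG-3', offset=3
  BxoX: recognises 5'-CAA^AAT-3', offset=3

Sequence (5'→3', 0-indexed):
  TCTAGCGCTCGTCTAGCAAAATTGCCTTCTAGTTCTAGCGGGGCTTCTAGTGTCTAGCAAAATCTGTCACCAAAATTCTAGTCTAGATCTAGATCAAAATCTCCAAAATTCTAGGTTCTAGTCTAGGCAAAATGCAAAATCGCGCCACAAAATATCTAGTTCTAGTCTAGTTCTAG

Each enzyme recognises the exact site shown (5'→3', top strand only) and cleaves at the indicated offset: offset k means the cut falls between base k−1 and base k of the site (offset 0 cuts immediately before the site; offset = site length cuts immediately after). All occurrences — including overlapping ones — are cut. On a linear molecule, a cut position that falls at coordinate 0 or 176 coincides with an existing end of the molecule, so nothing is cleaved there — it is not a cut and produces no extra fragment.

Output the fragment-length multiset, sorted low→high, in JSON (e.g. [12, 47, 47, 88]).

Scan for sites:
  LmaIII (TCTAG, off=3): starts [0, 11, 27, 33, 45, 52, 76, 81, 87, 109, 116, 121, 154, 160, 165, 171] → cuts [3, 14, 30, 36, 48, 55, 79, 84, 90, 112, 119, 124, 157, 163, 168, 174]
  BxoX (CAAAAT, off=3): starts [16, 57, 70, 94, 103, 127, 134, 147] → cuts [19, 60, 73, 97, 106, 130, 137, 150]

Pooled cuts: [3, 14, 19, 30, 36, 48, 55, 60, 73, 79, 84, 90, 97, 106, 112, 119, 124, 130, 137, 150, 157, 163, 168, 174]

Fragment lengths:
  [0,3): 3 bp
  [3,14): 11 bp
  [14,19): 5 bp
  [19,30): 11 bp
  [30,36): 6 bp
  [36,48): 12 bp
  [48,55): 7 bp
  [55,60): 5 bp
  [60,73): 13 bp
  [73,79): 6 bp
  [79,84): 5 bp
  [84,90): 6 bp
  [90,97): 7 bp
  [97,106): 9 bp
  [106,112): 6 bp
  [112,119): 7 bp
  [119,124): 5 bp
  [124,130): 6 bp
  [130,137): 7 bp
  [137,150): 13 bp
  [150,157): 7 bp
  [157,163): 6 bp
  [163,168): 5 bp
  [168,174): 6 bp
  [174,176): 2 bp

[2,3,5,5,5,5,5,6,6,6,6,6,6,6,7,7,7,7,7,9,11,11,12,13,13]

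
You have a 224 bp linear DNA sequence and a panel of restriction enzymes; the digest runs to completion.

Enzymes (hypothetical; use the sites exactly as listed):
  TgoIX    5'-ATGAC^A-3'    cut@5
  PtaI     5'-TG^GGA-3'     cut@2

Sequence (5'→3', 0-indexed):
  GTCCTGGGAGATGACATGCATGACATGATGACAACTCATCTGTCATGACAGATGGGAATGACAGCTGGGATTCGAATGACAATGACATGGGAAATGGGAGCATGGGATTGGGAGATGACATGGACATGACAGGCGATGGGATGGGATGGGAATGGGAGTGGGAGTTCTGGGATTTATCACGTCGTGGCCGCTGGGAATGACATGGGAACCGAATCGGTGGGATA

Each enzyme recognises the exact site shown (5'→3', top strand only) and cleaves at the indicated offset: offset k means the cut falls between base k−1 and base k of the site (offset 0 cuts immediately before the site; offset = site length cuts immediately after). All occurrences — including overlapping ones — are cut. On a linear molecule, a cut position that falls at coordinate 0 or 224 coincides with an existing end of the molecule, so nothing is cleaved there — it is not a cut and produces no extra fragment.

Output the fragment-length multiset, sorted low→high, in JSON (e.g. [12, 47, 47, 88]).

[3,3,5,5,5,5,5,6,6,6,6,6,7,8,8,8,8,8,9,9,9,9,11,13,15,17,24]

Per-enzyme occurrences:
  TgoIX ATGACA/5: at [10, 19, 27, 44, 57, 75, 81, 114, 125, 196] ⇒ [15, 24, 32, 49, 62, 80, 86, 119, 130, 201]
  PtaI TGGGA/2: at [4, 52, 65, 87, 94, 102, 108, 136, 141, 146, 152, 158, 167, 191, 202, 217] ⇒ [6, 54, 67, 89, 96, 104, 110, 138, 143, 148, 154, 160, 169, 193, 204, 219]

All cut coordinates (distinct, sorted): [6, 15, 24, 32, 49, 54, 62, 67, 80, 86, 89, 96, 104, 110, 119, 130, 138, 143, 148, 154, 160, 169, 193, 201, 204, 219]

Fragments:
  [0,6): 6 bp
  [6,15): 9 bp
  [15,24): 9 bp
  [24,32): 8 bp
  [32,49): 17 bp
  [49,54): 5 bp
  [54,62): 8 bp
  [62,67): 5 bp
  [67,80): 13 bp
  [80,86): 6 bp
  [86,89): 3 bp
  [89,96): 7 bp
  [96,104): 8 bp
  [104,110): 6 bp
  [110,119): 9 bp
  [119,130): 11 bp
  [130,138): 8 bp
  [138,143): 5 bp
  [143,148): 5 bp
  [148,154): 6 bp
  [154,160): 6 bp
  [160,169): 9 bp
  [169,193): 24 bp
  [193,201): 8 bp
  [201,204): 3 bp
  [204,219): 15 bp
  [219,224): 5 bp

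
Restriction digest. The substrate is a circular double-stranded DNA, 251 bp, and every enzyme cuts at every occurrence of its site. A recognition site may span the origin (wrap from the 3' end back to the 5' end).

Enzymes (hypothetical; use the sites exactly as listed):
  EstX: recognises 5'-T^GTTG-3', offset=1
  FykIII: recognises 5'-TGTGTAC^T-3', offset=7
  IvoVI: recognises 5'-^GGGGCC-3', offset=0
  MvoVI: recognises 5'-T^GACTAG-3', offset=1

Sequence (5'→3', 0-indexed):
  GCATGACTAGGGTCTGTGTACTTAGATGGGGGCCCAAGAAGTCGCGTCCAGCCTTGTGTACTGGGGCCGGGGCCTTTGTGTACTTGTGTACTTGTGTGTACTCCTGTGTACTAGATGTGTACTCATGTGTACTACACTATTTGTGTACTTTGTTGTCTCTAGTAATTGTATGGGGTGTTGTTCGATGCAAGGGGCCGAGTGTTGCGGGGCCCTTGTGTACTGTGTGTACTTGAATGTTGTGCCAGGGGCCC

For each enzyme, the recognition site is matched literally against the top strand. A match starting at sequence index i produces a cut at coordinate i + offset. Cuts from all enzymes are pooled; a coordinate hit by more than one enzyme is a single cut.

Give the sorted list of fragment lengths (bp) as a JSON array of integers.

Scan for sites:
  EstX TGTTG/1: at [150, 175, 199, 234] ⇒ [151, 176, 200, 235]
  FykIII TGTGTACT/7: at [14, 54, 76, 84, 94, 104, 115, 125, 141, 213, 222] ⇒ [21, 61, 83, 91, 101, 111, 122, 132, 148, 220, 229]
  IvoVI GGGGCC/0: at [28, 62, 68, 190, 205, 244] ⇒ [28, 62, 68, 190, 205, 244]
  MvoVI TGACTAG/1: at [3] ⇒ [4]

Pooled cuts: [4, 21, 28, 61, 62, 68, 83, 91, 101, 111, 122, 132, 148, 151, 176, 190, 200, 205, 220, 229, 235, 244]

Fragment lengths:
  4→21: 17 bp
  21→28: 7 bp
  28→61: 33 bp
  61→62: 1 bp
  62→68: 6 bp
  68→83: 15 bp
  83→91: 8 bp
  91→101: 10 bp
  101→111: 10 bp
  111→122: 11 bp
  122→132: 10 bp
  132→148: 16 bp
  148→151: 3 bp
  151→176: 25 bp
  176→190: 14 bp
  190→200: 10 bp
  200→205: 5 bp
  205→220: 15 bp
  220→229: 9 bp
  229→235: 6 bp
  235→244: 9 bp
  244→4 (wrap): 251-244+4 = 11 bp

[1,3,5,6,6,7,8,9,9,10,10,10,10,11,11,14,15,15,16,17,25,33]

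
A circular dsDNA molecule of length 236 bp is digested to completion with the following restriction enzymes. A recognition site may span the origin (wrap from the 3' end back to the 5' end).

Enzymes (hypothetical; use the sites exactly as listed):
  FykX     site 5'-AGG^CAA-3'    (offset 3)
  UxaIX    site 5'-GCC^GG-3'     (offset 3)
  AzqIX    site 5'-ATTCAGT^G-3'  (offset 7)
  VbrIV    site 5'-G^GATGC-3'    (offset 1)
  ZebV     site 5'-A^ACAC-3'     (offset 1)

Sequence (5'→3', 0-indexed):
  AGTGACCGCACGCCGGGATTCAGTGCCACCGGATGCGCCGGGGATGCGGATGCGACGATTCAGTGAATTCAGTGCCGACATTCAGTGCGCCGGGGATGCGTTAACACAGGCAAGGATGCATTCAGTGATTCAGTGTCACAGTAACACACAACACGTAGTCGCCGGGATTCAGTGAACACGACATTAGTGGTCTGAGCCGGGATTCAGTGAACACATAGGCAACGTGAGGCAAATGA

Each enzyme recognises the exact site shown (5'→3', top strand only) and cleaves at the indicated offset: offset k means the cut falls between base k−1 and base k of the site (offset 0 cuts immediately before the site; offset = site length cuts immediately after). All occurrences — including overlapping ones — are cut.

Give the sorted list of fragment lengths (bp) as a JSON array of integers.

[2,2,3,3,4,5,6,7,7,7,8,8,9,9,9,9,10,10,10,10,12,13,13,16,21,23]

Per-enzyme occurrences:
  FykX (AGGCAA, off=3): starts [107, 216, 226] → cuts [110, 219, 229]
  UxaIX (GCCGG, off=3): starts [11, 36, 88, 160, 195] → cuts [14, 39, 91, 163, 198]
  AzqIX (ATTCAGTG, off=7): starts [17, 57, 66, 79, 119, 127, 166, 201] → cuts [24, 64, 73, 86, 126, 134, 173, 208]
  VbrIV (GGATGC, off=1): starts [30, 41, 47, 93, 113] → cuts [31, 42, 48, 94, 114]
  ZebV (AACAC, off=1): starts [102, 142, 149, 174, 209] → cuts [103, 143, 150, 175, 210]

All cut coordinates (distinct, sorted): [14, 24, 31, 39, 42, 48, 64, 73, 86, 91, 94, 103, 110, 114, 126, 134, 143, 150, 163, 173, 175, 198, 208, 210, 219, 229]

Fragment lengths:
  14→24: 10 bp
  24→31: 7 bp
  31→39: 8 bp
  39→42: 3 bp
  42→48: 6 bp
  48→64: 16 bp
  64→73: 9 bp
  73→86: 13 bp
  86→91: 5 bp
  91→94: 3 bp
  94→103: 9 bp
  103→110: 7 bp
  110→114: 4 bp
  114→126: 12 bp
  126→134: 8 bp
  134→143: 9 bp
  143→150: 7 bp
  150→163: 13 bp
  163→173: 10 bp
  173→175: 2 bp
  175→198: 23 bp
  198→208: 10 bp
  208→210: 2 bp
  210→219: 9 bp
  219→229: 10 bp
  229→14 (wrap): 236-229+14 = 21 bp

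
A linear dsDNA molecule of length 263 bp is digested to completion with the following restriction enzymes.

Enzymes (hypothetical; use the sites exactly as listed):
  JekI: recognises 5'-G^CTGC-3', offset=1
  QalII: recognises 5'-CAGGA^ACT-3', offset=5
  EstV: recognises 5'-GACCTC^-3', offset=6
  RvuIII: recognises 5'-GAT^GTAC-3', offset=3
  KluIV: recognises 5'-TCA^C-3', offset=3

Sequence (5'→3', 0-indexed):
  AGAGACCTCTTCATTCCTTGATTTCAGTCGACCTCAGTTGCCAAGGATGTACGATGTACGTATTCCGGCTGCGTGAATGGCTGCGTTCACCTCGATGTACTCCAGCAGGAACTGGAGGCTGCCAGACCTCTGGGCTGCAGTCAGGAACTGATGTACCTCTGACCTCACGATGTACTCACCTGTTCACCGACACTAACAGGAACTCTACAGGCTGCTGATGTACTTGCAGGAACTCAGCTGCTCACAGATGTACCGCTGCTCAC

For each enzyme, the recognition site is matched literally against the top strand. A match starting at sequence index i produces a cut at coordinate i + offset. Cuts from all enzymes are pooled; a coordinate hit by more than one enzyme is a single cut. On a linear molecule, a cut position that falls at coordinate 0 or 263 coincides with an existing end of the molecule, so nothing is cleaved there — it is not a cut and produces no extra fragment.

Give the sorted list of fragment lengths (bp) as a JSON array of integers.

Site scan:
  JekI (GCTGC, off=1): starts [67, 79, 117, 133, 210, 236, 254] → cuts [68, 80, 118, 134, 211, 237, 255]
  QalII (CAGGAACT, off=5): starts [105, 141, 196, 226] → cuts [110, 146, 201, 231]
  EstV (GACCTC, off=6): starts [3, 29, 124, 160] → cuts [9, 35, 130, 166]
  RvuIII (GATGTAC, off=3): starts [45, 52, 93, 149, 168, 216, 246] → cuts [48, 55, 96, 152, 171, 219, 249]
  KluIV (TCAC, off=3): starts [86, 164, 175, 183, 241, 259] → cuts [89, 167, 178, 186, 244, 262]

Pooled cuts: [9, 35, 48, 55, 68, 80, 89, 96, 110, 118, 130, 134, 146, 152, 166, 167, 171, 178, 186, 201, 211, 219, 231, 237, 244, 249, 255, 262]

Fragment lengths:
  [0,9): 9 bp
  [9,35): 26 bp
  [35,48): 13 bp
  [48,55): 7 bp
  [55,68): 13 bp
  [68,80): 12 bp
  [80,89): 9 bp
  [89,96): 7 bp
  [96,110): 14 bp
  [110,118): 8 bp
  [118,130): 12 bp
  [130,134): 4 bp
  [134,146): 12 bp
  [146,152): 6 bp
  [152,166): 14 bp
  [166,167): 1 bp
  [167,171): 4 bp
  [171,178): 7 bp
  [178,186): 8 bp
  [186,201): 15 bp
  [201,211): 10 bp
  [211,219): 8 bp
  [219,231): 12 bp
  [231,237): 6 bp
  [237,244): 7 bp
  [244,249): 5 bp
  [249,255): 6 bp
  [255,262): 7 bp
  [262,263): 1 bp

[1,1,4,4,5,6,6,6,7,7,7,7,7,8,8,8,9,9,10,12,12,12,12,13,13,14,14,15,26]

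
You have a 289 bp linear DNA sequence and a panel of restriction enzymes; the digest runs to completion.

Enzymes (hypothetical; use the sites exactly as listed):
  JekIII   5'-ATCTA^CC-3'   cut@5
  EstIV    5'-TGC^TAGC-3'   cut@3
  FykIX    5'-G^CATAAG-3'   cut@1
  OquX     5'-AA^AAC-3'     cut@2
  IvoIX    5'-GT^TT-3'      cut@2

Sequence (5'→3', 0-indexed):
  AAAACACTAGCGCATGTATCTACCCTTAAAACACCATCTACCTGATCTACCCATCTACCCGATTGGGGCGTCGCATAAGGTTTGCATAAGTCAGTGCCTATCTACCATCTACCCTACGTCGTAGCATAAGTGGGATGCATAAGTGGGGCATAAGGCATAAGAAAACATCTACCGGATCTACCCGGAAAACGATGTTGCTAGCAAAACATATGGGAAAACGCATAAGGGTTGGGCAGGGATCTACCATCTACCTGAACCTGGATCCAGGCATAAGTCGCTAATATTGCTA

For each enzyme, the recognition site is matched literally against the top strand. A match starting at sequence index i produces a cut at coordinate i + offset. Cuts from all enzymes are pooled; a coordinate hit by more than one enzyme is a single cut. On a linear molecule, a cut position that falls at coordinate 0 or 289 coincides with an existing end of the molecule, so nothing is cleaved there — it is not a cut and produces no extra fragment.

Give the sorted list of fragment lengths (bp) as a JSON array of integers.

Per-enzyme occurrences:
  JekIII ATCTACC/5: at [17, 35, 44, 52, 99, 106, 166, 175, 238, 245] ⇒ [22, 40, 49, 57, 104, 111, 171, 180, 243, 250]
  EstIV TGCTAGC/3: at [195] ⇒ [198]
  FykIX GCATAAG/1: at [72, 83, 123, 136, 147, 154, 219, 267] ⇒ [73, 84, 124, 137, 148, 155, 220, 268]
  OquX AAAAC/2: at [0, 27, 161, 185, 202, 214] ⇒ [2, 29, 163, 187, 204, 216]
  IvoIX GTTT/2: at [79] ⇒ [81]

Pooled cuts: [2, 22, 29, 40, 49, 57, 73, 81, 84, 104, 111, 124, 137, 148, 155, 163, 171, 180, 187, 198, 204, 216, 220, 243, 250, 268]

Fragment lengths:
  [0,2): 2 bp
  [2,22): 20 bp
  [22,29): 7 bp
  [29,40): 11 bp
  [40,49): 9 bp
  [49,57): 8 bp
  [57,73): 16 bp
  [73,81): 8 bp
  [81,84): 3 bp
  [84,104): 20 bp
  [104,111): 7 bp
  [111,124): 13 bp
  [124,137): 13 bp
  [137,148): 11 bp
  [148,155): 7 bp
  [155,163): 8 bp
  [163,171): 8 bp
  [171,180): 9 bp
  [180,187): 7 bp
  [187,198): 11 bp
  [198,204): 6 bp
  [204,216): 12 bp
  [216,220): 4 bp
  [220,243): 23 bp
  [243,250): 7 bp
  [250,268): 18 bp
  [268,289): 21 bp

[2,3,4,6,7,7,7,7,7,8,8,8,8,9,9,11,11,11,12,13,13,16,18,20,20,21,23]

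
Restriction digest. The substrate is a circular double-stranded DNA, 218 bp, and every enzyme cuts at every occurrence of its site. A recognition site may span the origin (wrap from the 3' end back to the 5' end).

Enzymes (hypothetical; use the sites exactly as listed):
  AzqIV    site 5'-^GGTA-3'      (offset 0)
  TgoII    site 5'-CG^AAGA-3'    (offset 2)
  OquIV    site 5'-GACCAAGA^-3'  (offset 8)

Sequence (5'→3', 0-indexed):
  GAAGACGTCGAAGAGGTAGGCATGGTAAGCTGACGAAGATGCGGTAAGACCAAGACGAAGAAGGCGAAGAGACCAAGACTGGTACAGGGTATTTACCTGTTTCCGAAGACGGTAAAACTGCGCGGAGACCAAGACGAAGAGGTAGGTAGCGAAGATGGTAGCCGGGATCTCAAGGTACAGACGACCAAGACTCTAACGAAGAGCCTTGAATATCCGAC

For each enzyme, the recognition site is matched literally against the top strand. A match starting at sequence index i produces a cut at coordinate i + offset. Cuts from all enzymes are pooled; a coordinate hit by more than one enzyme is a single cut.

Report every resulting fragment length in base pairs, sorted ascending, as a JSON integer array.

[2,2,2,4,4,4,5,5,7,7,7,8,9,9,9,12,12,13,17,17,18,21,24]

Site scan:
  AzqIV (GGTA, off=0): starts [14, 23, 42, 80, 87, 110, 140, 144, 156, 173] → cuts [14, 23, 42, 80, 87, 110, 140, 144, 156, 173]
  TgoII (CGAAGA, off=2): starts [8, 33, 55, 64, 103, 134, 149, 196, 217] → cuts [1, 10, 35, 57, 66, 105, 136, 151, 198]
  OquIV (GACCAAGA, off=8): starts [47, 70, 126, 182] → cuts [55, 78, 134, 190]

Pooled cuts: [1, 10, 14, 23, 35, 42, 55, 57, 66, 78, 80, 87, 105, 110, 134, 136, 140, 144, 151, 156, 173, 190, 198]

Fragments:
  1→10: 9 bp
  10→14: 4 bp
  14→23: 9 bp
  23→35: 12 bp
  35→42: 7 bp
  42→55: 13 bp
  55→57: 2 bp
  57→66: 9 bp
  66→78: 12 bp
  78→80: 2 bp
  80→87: 7 bp
  87→105: 18 bp
  105→110: 5 bp
  110→134: 24 bp
  134→136: 2 bp
  136→140: 4 bp
  140→144: 4 bp
  144→151: 7 bp
  151→156: 5 bp
  156→173: 17 bp
  173→190: 17 bp
  190→198: 8 bp
  198→1 (wrap): 218-198+1 = 21 bp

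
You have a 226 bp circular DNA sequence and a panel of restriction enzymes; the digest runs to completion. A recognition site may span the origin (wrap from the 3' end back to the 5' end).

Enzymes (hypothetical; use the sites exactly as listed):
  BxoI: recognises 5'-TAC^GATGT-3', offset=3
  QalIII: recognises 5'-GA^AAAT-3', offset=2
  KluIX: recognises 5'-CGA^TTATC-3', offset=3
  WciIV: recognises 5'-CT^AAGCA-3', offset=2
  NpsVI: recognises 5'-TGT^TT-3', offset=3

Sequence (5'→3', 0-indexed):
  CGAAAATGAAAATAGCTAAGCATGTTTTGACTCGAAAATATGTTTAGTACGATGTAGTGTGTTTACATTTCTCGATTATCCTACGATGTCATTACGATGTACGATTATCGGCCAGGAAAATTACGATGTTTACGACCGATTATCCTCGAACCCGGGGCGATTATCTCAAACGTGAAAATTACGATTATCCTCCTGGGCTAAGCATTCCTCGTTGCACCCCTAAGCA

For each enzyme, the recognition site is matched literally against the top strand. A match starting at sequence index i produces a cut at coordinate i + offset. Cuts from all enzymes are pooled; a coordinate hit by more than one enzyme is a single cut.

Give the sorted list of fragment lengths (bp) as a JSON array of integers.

[5,6,7,7,8,8,8,8,9,9,9,10,10,11,12,13,13,15,15,21,22]

Site scan:
  BxoI (TACGATGT, off=3): starts [47, 81, 92, 121] → cuts [50, 84, 95, 124]
  QalIII (GAAAAT, off=2): starts [1, 7, 33, 115, 173] → cuts [3, 9, 35, 117, 175]
  KluIX (CGATTATC, off=3): starts [72, 101, 136, 157, 181] → cuts [75, 104, 139, 160, 184]
  WciIV (CTAAGCA, off=2): starts [15, 197, 219] → cuts [17, 199, 221]
  NpsVI (TGTTT, off=3): starts [22, 40, 59, 126] → cuts [25, 43, 62, 129]

All cut coordinates (distinct, sorted): [3, 9, 17, 25, 35, 43, 50, 62, 75, 84, 95, 104, 117, 124, 129, 139, 160, 175, 184, 199, 221]

Fragment lengths:
  3→9: 6 bp
  9→17: 8 bp
  17→25: 8 bp
  25→35: 10 bp
  35→43: 8 bp
  43→50: 7 bp
  50→62: 12 bp
  62→75: 13 bp
  75→84: 9 bp
  84→95: 11 bp
  95→104: 9 bp
  104→117: 13 bp
  117→124: 7 bp
  124→129: 5 bp
  129→139: 10 bp
  139→160: 21 bp
  160→175: 15 bp
  175→184: 9 bp
  184→199: 15 bp
  199→221: 22 bp
  221→3 (wrap): 226-221+3 = 8 bp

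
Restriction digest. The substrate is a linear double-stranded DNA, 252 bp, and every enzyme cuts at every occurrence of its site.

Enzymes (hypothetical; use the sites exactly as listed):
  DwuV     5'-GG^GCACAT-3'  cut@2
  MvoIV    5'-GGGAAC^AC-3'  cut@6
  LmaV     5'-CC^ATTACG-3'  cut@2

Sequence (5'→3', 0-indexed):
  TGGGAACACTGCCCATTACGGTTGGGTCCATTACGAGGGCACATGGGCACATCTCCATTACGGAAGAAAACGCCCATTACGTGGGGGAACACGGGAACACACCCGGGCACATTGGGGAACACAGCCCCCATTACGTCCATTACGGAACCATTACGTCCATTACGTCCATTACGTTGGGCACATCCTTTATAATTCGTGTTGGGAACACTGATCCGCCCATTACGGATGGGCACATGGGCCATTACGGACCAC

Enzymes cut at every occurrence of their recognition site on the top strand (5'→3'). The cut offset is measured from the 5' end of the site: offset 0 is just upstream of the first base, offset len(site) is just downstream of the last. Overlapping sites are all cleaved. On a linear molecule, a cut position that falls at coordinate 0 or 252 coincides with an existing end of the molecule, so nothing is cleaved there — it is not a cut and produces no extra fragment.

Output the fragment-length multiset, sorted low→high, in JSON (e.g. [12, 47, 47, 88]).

Per-enzyme occurrences:
  DwuV GGGCACAT/2: at [36, 44, 104, 175, 227] ⇒ [38, 46, 106, 177, 229]
  MvoIV GGGAACAC/6: at [1, 84, 92, 114, 200] ⇒ [7, 90, 98, 120, 206]
  LmaV CCATTACG/2: at [12, 27, 54, 73, 127, 136, 147, 156, 165, 216, 238] ⇒ [14, 29, 56, 75, 129, 138, 149, 158, 167, 218, 240]

Pooled cuts: [7, 14, 29, 38, 46, 56, 75, 90, 98, 106, 120, 129, 138, 149, 158, 167, 177, 206, 218, 229, 240]

Fragments:
  [0,7): 7 bp
  [7,14): 7 bp
  [14,29): 15 bp
  [29,38): 9 bp
  [38,46): 8 bp
  [46,56): 10 bp
  [56,75): 19 bp
  [75,90): 15 bp
  [90,98): 8 bp
  [98,106): 8 bp
  [106,120): 14 bp
  [120,129): 9 bp
  [129,138): 9 bp
  [138,149): 11 bp
  [149,158): 9 bp
  [158,167): 9 bp
  [167,177): 10 bp
  [177,206): 29 bp
  [206,218): 12 bp
  [218,229): 11 bp
  [229,240): 11 bp
  [240,252): 12 bp

[7,7,8,8,8,9,9,9,9,9,10,10,11,11,11,12,12,14,15,15,19,29]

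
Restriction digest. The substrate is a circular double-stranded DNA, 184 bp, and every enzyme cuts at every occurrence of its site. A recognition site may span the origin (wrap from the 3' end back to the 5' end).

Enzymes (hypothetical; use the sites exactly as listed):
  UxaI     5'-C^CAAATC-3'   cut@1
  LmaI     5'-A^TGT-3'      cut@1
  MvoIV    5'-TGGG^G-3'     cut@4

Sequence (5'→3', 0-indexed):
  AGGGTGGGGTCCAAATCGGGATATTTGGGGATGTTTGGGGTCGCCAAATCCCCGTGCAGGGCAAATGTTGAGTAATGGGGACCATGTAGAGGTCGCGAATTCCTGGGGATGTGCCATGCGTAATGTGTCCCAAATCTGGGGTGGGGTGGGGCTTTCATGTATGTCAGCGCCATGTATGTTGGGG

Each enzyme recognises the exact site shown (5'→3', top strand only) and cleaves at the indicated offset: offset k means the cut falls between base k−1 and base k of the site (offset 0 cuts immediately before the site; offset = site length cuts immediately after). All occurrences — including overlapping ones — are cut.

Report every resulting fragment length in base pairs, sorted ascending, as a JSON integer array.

[2,2,3,4,4,5,5,5,5,7,7,7,8,9,10,11,14,14,18,21,23]

Scan for sites:
  UxaI (CCAAATC, off=1): starts [10, 43, 129] → cuts [11, 44, 130]
  LmaI (ATGT, off=1): starts [30, 64, 83, 108, 122, 156, 160, 171, 175] → cuts [31, 65, 84, 109, 123, 157, 161, 172, 176]
  MvoIV (TGGGG, off=4): starts [4, 25, 35, 75, 103, 136, 141, 146, 179] → cuts [8, 29, 39, 79, 107, 140, 145, 150, 183]

All cut coordinates (distinct, sorted): [8, 11, 29, 31, 39, 44, 65, 79, 84, 107, 109, 123, 130, 140, 145, 150, 157, 161, 172, 176, 183]

Fragment lengths:
  8→11: 3 bp
  11→29: 18 bp
  29→31: 2 bp
  31→39: 8 bp
  39→44: 5 bp
  44→65: 21 bp
  65→79: 14 bp
  79→84: 5 bp
  84→107: 23 bp
  107→109: 2 bp
  109→123: 14 bp
  123→130: 7 bp
  130→140: 10 bp
  140→145: 5 bp
  145→150: 5 bp
  150→157: 7 bp
  157→161: 4 bp
  161→172: 11 bp
  172→176: 4 bp
  176→183: 7 bp
  183→8 (wrap): 184-183+8 = 9 bp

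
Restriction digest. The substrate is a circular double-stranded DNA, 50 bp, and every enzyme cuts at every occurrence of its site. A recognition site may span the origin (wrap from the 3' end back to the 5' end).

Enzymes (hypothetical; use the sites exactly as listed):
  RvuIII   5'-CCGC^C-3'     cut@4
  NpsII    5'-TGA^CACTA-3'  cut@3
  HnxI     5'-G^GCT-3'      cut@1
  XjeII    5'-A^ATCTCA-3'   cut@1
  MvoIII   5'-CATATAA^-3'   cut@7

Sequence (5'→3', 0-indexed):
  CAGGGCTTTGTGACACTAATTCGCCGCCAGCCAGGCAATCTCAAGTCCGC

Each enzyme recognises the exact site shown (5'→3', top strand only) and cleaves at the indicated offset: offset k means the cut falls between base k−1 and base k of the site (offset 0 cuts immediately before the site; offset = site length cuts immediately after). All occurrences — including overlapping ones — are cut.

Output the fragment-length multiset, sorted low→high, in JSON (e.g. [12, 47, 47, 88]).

Scan for sites:
  RvuIII (CCGCC, off=4): starts [23, 46] → cuts [0, 27]
  NpsII (TGACACTA, off=3): starts [10] → cuts [13]
  HnxI (GGCT, off=1): starts [3] → cuts [4]
  XjeII (AATCTCA, off=1): starts [36] → cuts [37]
  MvoIII (CATATAA, off=7): no sites

All cut coordinates (distinct, sorted): [0, 4, 13, 27, 37]

Fragment lengths:
  0→4: 4 bp
  4→13: 9 bp
  13→27: 14 bp
  27→37: 10 bp
  37→0 (wrap): 50-37+0 = 13 bp

[4,9,10,13,14]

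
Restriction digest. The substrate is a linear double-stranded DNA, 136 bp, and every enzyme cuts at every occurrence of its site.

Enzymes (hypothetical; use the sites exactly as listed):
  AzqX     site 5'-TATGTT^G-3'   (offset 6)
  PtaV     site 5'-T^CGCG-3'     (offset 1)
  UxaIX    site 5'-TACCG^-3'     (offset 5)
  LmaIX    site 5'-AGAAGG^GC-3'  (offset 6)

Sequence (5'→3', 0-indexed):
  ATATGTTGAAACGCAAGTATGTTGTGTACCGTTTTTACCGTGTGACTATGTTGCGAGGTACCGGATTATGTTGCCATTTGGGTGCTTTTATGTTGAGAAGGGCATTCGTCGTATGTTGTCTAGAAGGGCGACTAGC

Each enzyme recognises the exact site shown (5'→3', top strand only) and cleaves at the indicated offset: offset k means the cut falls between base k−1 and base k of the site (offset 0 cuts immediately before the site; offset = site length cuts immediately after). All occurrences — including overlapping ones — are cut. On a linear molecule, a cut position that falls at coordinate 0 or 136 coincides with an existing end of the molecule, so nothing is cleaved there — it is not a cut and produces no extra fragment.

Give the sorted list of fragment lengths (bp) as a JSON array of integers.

Site scan:
  AzqX (TATGTTG, off=6): starts [1, 17, 46, 66, 88, 111] → cuts [7, 23, 52, 72, 94, 117]
  PtaV (TCGCG, off=1): no sites
  UxaIX (TACCG, off=5): starts [26, 35, 58] → cuts [31, 40, 63]
  LmaIX (AGAAGGGC, off=6): starts [95, 121] → cuts [101, 127]

Pooled cuts: [7, 23, 31, 40, 52, 63, 72, 94, 101, 117, 127]

Fragment lengths:
  [0,7): 7 bp
  [7,23): 16 bp
  [23,31): 8 bp
  [31,40): 9 bp
  [40,52): 12 bp
  [52,63): 11 bp
  [63,72): 9 bp
  [72,94): 22 bp
  [94,101): 7 bp
  [101,117): 16 bp
  [117,127): 10 bp
  [127,136): 9 bp

[7,7,8,9,9,9,10,11,12,16,16,22]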